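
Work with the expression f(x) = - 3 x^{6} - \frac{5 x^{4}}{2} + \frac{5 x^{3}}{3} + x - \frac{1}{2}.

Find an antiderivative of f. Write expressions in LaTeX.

Integrate term by term and add the pieces.
Check: d/dx[- \frac{3 x^{7}}{7} - \frac{x^{5}}{2} + \frac{5 x^{4}}{12} + \frac{x^{2}}{2} - \frac{x}{2}] = - 3 x^{6} - \frac{5 x^{4}}{2} + \frac{5 x^{3}}{3} + x - \frac{1}{2} = f(x).

An antiderivative is F(x) = - \frac{3 x^{7}}{7} - \frac{x^{5}}{2} + \frac{5 x^{4}}{12} + \frac{x^{2}}{2} - \frac{x}{2}.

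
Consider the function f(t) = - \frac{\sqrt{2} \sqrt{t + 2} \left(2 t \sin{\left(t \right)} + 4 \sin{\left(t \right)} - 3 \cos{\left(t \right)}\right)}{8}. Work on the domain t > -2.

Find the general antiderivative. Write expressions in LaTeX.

f has the shape u'v + uv' for u = \left(\frac{t}{2} + 1\right)^{\frac{3}{2}} and v = \cos{\left(t \right)} — it is the derivative of the product u*v.
Check: d/dt[\frac{\sqrt{2} \left(t + 2\right)^{\frac{3}{2}} \cos{\left(t \right)}}{4}] = - \frac{\sqrt{2} t \sqrt{t + 2} \sin{\left(t \right)}}{4} - \frac{\sqrt{2} \sqrt{t + 2} \sin{\left(t \right)}}{2} + \frac{3 \sqrt{2} \sqrt{t + 2} \cos{\left(t \right)}}{8}, which equals f(t).

F(t) = \frac{\sqrt{2} \left(t + 2\right)^{\frac{3}{2}} \cos{\left(t \right)}}{4} + C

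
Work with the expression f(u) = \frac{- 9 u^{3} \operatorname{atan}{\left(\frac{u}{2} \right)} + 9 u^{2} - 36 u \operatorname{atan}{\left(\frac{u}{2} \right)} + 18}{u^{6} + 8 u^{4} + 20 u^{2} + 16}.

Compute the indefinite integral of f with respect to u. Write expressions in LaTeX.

F(u) = \frac{9 \operatorname{atan}{\left(\frac{u}{2} \right)}}{2 \left(u^{2} + 2\right)} + C

f has the shape v'r + vr' for v = \frac{9}{2 \left(u^{2} + 2\right)} and r = \operatorname{atan}{\left(\frac{u}{2} \right)} — it is the derivative of the product v*r.
Check: d/du[\frac{9 \operatorname{atan}{\left(\frac{u}{2} \right)}}{2 \left(u^{2} + 2\right)}] = \frac{- 9 u^{3} \operatorname{atan}{\left(\frac{u}{2} \right)} + 9 u^{2} - 36 u \operatorname{atan}{\left(\frac{u}{2} \right)} + 18}{u^{6} + 8 u^{4} + 20 u^{2} + 16} = f(u).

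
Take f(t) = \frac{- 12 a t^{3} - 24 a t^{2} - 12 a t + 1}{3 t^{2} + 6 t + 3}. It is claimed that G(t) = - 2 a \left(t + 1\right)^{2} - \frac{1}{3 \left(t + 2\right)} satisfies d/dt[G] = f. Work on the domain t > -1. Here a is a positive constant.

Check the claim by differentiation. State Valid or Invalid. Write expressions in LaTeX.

Invalid: d/dt[G] - f = \frac{- 12 a t^{4} - 72 a t^{3} - 156 a t^{2} - 144 a t - 48 a - 2 t - 3}{3 t^{4} + 18 t^{3} + 39 t^{2} + 36 t + 12}, which is not 0.

d/dt[G] = \frac{- 12 a t^{3} - 60 a t^{2} - 96 a t - 48 a + 1}{3 t^{2} + 12 t + 12}
d/dt[G] - f(t) = \frac{- 12 a t^{4} - 72 a t^{3} - 156 a t^{2} - 144 a t - 48 a - 2 t - 3}{3 t^{4} + 18 t^{3} + 39 t^{2} + 36 t + 12} != 0.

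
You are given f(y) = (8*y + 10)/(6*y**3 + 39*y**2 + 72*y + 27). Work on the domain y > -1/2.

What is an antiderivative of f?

An antiderivative is F(y) = 4*log(y + 1/2)/25 - 4*log(y + 3)/25 - 14/(15*y + 45).

The denominator factors as 3*(y + 3)**2*(2*y + 1); partial fractions split f into directly integrable pieces: 8/(25*(2*y + 1)) - 4/(25*(y + 3)) + 14/(15*(y + 3)**2).
Check: d/dy[4*log(y + 1/2)/25 - 4*log(y + 3)/25 - 14/(15*y + 45)] = (8*y + 10)/(6*y**3 + 39*y**2 + 72*y + 27) = f(y).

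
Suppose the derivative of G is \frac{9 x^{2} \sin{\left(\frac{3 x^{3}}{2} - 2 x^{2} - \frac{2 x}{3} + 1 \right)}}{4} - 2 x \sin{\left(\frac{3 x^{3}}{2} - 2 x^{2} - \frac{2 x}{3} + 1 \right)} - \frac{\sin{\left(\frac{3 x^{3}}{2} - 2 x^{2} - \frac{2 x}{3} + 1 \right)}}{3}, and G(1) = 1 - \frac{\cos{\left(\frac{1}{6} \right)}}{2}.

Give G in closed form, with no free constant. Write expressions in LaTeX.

G'(x) matches the chain-rule pattern g'(h)*h' with inner function h(x) = \frac{3 x^{3}}{2} - 2 x^{2} - \frac{2 x}{3} + 1; substituting u = h(x) collapses the integral.
A general antiderivative is - \frac{\cos{\left(\frac{3 x^{3}}{2} - 2 x^{2} - \frac{2 x}{3} + 1 \right)}}{2} + C.
The condition gives C = 1 - \frac{\cos{\left(\frac{1}{6} \right)}}{2} - (- \frac{\cos{\left(\frac{1}{6} \right)}}{2}) = 1.
So G(x) = 1 - \frac{\cos{\left(\frac{3 x^{3}}{2} - 2 x^{2} - \frac{2 x}{3} + 1 \right)}}{2}.
Check: d/dx[1 - \frac{\cos{\left(\frac{3 x^{3}}{2} - 2 x^{2} - \frac{2 x}{3} + 1 \right)}}{2}] = \frac{9 x^{2} \sin{\left(\frac{3 x^{3}}{2} - 2 x^{2} - \frac{2 x}{3} + 1 \right)}}{4} - 2 x \sin{\left(\frac{3 x^{3}}{2} - 2 x^{2} - \frac{2 x}{3} + 1 \right)} - \frac{\sin{\left(\frac{3 x^{3}}{2} - 2 x^{2} - \frac{2 x}{3} + 1 \right)}}{3} = G'(x).

G(x) = 1 - \frac{\cos{\left(\frac{3 x^{3}}{2} - 2 x^{2} - \frac{2 x}{3} + 1 \right)}}{2}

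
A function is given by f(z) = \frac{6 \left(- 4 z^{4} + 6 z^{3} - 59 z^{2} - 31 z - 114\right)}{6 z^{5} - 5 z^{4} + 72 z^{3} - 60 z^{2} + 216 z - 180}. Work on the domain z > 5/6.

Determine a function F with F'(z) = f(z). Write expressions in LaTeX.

An antiderivative F(z) passes only if d/dz[F] lands on f(z) exactly.
Check: d/dz[\frac{- 6 z - 4 \left(z^{2} + 6\right) \log{\left(3 z - \frac{5}{2} \right)} + 3}{z^{2} + 6}] = \frac{- 24 z^{4} + 36 z^{3} - 354 z^{2} - 186 z - 684}{6 z^{5} - 5 z^{4} + 72 z^{3} - 60 z^{2} + 216 z - 180}, which equals f(z).

An antiderivative is F(z) = \frac{- 6 z - 4 \left(z^{2} + 6\right) \log{\left(3 z - \frac{5}{2} \right)} + 3}{z^{2} + 6}.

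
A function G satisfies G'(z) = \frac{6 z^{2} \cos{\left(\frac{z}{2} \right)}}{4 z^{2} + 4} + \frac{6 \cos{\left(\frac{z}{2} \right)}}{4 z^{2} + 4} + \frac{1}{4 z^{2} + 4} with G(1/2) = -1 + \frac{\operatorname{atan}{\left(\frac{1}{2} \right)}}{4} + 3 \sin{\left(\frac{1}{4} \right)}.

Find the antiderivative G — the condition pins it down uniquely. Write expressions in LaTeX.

Integrate term by term and add the pieces.
A general antiderivative is 3 \sin{\left(\frac{z}{2} \right)} + \frac{\operatorname{atan}{\left(z \right)}}{4} + C.
The condition gives C = -1 + \frac{\operatorname{atan}{\left(\frac{1}{2} \right)}}{4} + 3 \sin{\left(\frac{1}{4} \right)} - (\frac{\operatorname{atan}{\left(\frac{1}{2} \right)}}{4} + 3 \sin{\left(\frac{1}{4} \right)}) = -1.
So G(z) = \frac{12 \sin{\left(\frac{z}{2} \right)} + \operatorname{atan}{\left(z \right)} - 4}{4}.
Check: d/dz[\frac{12 \sin{\left(\frac{z}{2} \right)} + \operatorname{atan}{\left(z \right)} - 4}{4}] = \frac{6 z^{2} \cos{\left(\frac{z}{2} \right)} + 6 \cos{\left(\frac{z}{2} \right)} + 1}{4 z^{2} + 4}, which equals G'(z).

G(z) = \frac{12 \sin{\left(\frac{z}{2} \right)} + \operatorname{atan}{\left(z \right)} - 4}{4}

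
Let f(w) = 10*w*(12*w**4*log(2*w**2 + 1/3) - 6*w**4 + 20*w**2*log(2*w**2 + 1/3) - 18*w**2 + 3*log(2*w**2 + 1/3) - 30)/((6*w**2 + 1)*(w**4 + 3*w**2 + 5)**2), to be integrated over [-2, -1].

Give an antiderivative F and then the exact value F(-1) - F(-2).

Antiderivative: F(w) = -5*log(2*w**2 + 1/3)/(w**4 + 3*w**2 + 5); value = -5*log(7/3)/9 + 5*log(25/3)/33

f has the shape u'v + uv' for u = -5/(2*(w**4/2 + 3*w**2/2 + 5/2)) and v = log(2*w**2 + 1/3) — it is the derivative of the product u*v.
F(w) = -5*log(2*w**2 + 1/3)/(w**4 + 3*w**2 + 5) is an antiderivative of f.
Check: d/dw[-5*log(2*w**2 + 1/3)/(w**4 + 3*w**2 + 5)] = (120*w**5*log(2*w**2 + 1/3) - 60*w**5 + 200*w**3*log(2*w**2 + 1/3) - 180*w**3 + 30*w*log(2*w**2 + 1/3) - 300*w)/(6*w**10 + 37*w**8 + 120*w**6 + 199*w**4 + 180*w**2 + 25), which equals f(w).
F(-1) = -5*log(7/3)/9; F(-2) = -5*log(25/3)/33.
Integral = F(-1) - F(-2) = -5*log(7/3)/9 + 5*log(25/3)/33.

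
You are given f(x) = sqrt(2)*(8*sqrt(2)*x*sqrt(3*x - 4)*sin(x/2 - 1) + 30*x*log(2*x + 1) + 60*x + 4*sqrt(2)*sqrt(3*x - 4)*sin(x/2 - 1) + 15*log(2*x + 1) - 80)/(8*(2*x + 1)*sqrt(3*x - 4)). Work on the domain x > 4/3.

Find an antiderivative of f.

A first test for any F(x): its x-derivative must equal f(x) identically.
Check: d/dx[5*sqrt(3*x/2 - 2)*log(2*x + 1)/2 - 2*cos(x/2 - 1)] = (8*sqrt(2)*x*sqrt(3*x - 4)*sin(x/2 - 1) + 30*x*log(2*x + 1) + 60*x + 4*sqrt(2)*sqrt(3*x - 4)*sin(x/2 - 1) + 15*log(2*x + 1) - 80)/(8*sqrt(2)*x*sqrt(3*x - 4) + 4*sqrt(2)*sqrt(3*x - 4)), which equals f(x).

An antiderivative is F(x) = 5*sqrt(3*x/2 - 2)*log(2*x + 1)/2 - 2*cos(x/2 - 1).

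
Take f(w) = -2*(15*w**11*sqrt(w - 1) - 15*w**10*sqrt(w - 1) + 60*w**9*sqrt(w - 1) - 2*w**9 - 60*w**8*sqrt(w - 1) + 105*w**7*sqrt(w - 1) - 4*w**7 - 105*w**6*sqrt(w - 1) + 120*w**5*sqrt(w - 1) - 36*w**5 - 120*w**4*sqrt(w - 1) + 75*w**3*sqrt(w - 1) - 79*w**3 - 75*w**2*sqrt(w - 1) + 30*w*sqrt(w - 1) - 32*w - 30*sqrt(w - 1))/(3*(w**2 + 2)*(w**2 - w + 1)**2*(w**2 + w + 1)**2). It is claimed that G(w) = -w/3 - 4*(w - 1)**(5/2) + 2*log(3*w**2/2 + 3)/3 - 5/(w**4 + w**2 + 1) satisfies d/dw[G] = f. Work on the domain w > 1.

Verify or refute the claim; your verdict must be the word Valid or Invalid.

Invalid: d/dw[G] - f = -1/3, which is not 0.

d/dw[G] = (-30*w**11*sqrt(w - 1) + 30*w**10*sqrt(w - 1) - w**10 - 120*w**9*sqrt(w - 1) + 4*w**9 + 120*w**8*sqrt(w - 1) - 4*w**8 - 210*w**7*sqrt(w - 1) + 8*w**7 + 210*w**6*sqrt(w - 1) - 7*w**6 - 240*w**5*sqrt(w - 1) + 72*w**5 + 240*w**4*sqrt(w - 1) - 8*w**4 - 150*w**3*sqrt(w - 1) + 158*w**3 + 150*w**2*sqrt(w - 1) - 5*w**2 - 60*w*sqrt(w - 1) + 64*w + 60*sqrt(w - 1) - 2)/(3*w**10 + 12*w**8 + 21*w**6 + 24*w**4 + 15*w**2 + 6)
d/dw[G] - f(w) = -1/3 != 0.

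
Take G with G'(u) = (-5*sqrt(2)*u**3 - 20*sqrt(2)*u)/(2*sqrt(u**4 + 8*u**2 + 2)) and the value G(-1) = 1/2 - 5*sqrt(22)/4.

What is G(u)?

The substitution w = u**4/2 + 4*u**2 + 1 works: G'(u) is exactly (dG/dw)*(dw/du) for that inner function.
A general antiderivative is -5*sqrt(u**4/2 + 4*u**2 + 1)/2 + C.
The condition gives C = 1/2 - 5*sqrt(22)/4 - (-5*sqrt(22)/4) = 1/2.
So G(u) = 1/2 - 5*sqrt(u**4/2 + 4*u**2 + 1)/2.
Check: d/du[1/2 - 5*sqrt(u**4/2 + 4*u**2 + 1)/2] = (-5*sqrt(2)*u**3 - 20*sqrt(2)*u)/(2*sqrt(u**4 + 8*u**2 + 2)) = G'(u).

G(u) = 1/2 - 5*sqrt(u**4/2 + 4*u**2 + 1)/2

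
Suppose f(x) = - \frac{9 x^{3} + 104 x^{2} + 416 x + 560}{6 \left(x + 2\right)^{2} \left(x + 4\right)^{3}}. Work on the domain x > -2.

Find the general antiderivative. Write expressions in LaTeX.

Any candidate F(x) must reproduce f(x) exactly when differentiated.
Check: d/dx[\frac{9 x^{2} + 70 x + 140}{6 x^{3} + 60 x^{2} + 192 x + 192}] = \frac{- 9 x^{3} - 104 x^{2} - 416 x - 560}{6 x^{5} + 96 x^{4} + 600 x^{3} + 1824 x^{2} + 2688 x + 1536}, which equals f(x).

F(x) = \frac{9 x^{2} + 70 x + 140}{6 x^{3} + 60 x^{2} + 192 x + 192} + C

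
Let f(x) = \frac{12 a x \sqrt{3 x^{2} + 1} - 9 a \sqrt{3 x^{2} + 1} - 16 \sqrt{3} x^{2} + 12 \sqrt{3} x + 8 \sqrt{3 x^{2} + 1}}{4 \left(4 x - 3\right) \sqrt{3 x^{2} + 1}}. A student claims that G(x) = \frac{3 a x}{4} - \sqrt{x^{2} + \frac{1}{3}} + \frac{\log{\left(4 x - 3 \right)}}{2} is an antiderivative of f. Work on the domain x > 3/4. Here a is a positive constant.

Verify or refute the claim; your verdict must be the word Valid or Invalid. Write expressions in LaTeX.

d/dx[G] = \frac{12 a x \sqrt{3 x^{2} + 1} - 9 a \sqrt{3 x^{2} + 1} - 16 \sqrt{3} x^{2} + 12 \sqrt{3} x + 8 \sqrt{3 x^{2} + 1}}{16 x \sqrt{3 x^{2} + 1} - 12 \sqrt{3 x^{2} + 1}}
This equals f(x) exactly, so the claim holds.

Valid. The derivative of G reproduces f.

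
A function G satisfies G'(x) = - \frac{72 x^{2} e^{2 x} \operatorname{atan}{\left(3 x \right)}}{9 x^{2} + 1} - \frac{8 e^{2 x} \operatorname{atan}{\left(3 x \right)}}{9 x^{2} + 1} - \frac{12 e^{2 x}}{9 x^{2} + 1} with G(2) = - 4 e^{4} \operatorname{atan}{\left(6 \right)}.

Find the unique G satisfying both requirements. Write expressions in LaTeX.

G(x) = - 4 e^{2 x} \operatorname{atan}{\left(3 x \right)}

G'(x) has the shape u'v + uv' for u = - 4 \operatorname{atan}{\left(3 x \right)} and v = e^{2 x} — it is the derivative of the product u*v.
A general antiderivative is - 4 e^{2 x} \operatorname{atan}{\left(3 x \right)} + C.
The condition gives C = - 4 e^{4} \operatorname{atan}{\left(6 \right)} - (- 4 e^{4} \operatorname{atan}{\left(6 \right)}) = 0.
So G(x) = - 4 e^{2 x} \operatorname{atan}{\left(3 x \right)}.
Check: d/dx[- 4 e^{2 x} \operatorname{atan}{\left(3 x \right)}] = \frac{- 72 x^{2} e^{2 x} \operatorname{atan}{\left(3 x \right)} - 8 e^{2 x} \operatorname{atan}{\left(3 x \right)} - 12 e^{2 x}}{9 x^{2} + 1}, which equals G'(x).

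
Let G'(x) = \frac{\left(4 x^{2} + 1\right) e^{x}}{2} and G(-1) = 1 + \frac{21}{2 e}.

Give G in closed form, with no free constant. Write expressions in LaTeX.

G(x) = \frac{\left(4 x^{2} - 8 x + 9\right) e^{x} + 2}{2}

G'(x) has the shape u'v + uv' for u = 2 x^{2} - 4 x + \frac{9}{2} and v = e^{x} — it is the derivative of the product u*v.
A general antiderivative is \frac{\left(4 x^{2} - 8 x + 9\right) e^{x}}{2} + C.
The condition gives C = 1 + \frac{21}{2 e} - (\frac{21}{2 e}) = 1.
So G(x) = \frac{\left(4 x^{2} - 8 x + 9\right) e^{x} + 2}{2}.
Check: d/dx[\frac{\left(4 x^{2} - 8 x + 9\right) e^{x} + 2}{2}] = 2 x^{2} e^{x} + \frac{e^{x}}{2}, which equals G'(x).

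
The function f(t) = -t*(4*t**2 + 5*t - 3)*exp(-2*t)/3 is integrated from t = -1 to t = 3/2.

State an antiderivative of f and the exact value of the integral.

Recognize the product-rule pattern: f = u'v + uv' with u = 2*t**3/3 + 11*t**2/6 + 4*t/3 + 2/3, v = exp(-2*t), so integration by parts undoes it.
F(t) = (4*t**3 + 11*t**2 + 8*t + 4)*exp(-2*t)/6 is an antiderivative of f.
Check: d/dt[(4*t**3 + 11*t**2 + 8*t + 4)*exp(-2*t)/6] = (-4*t**3 - 5*t**2 + 3*t)*exp(-2*t)/3, which equals f(t).
F(3/2) = 217*exp(-3)/24; F(-1) = exp(2)/2.
Integral = F(3/2) - F(-1) = -exp(2)/2 + 217*exp(-3)/24.

Antiderivative: F(t) = (4*t**3 + 11*t**2 + 8*t + 4)*exp(-2*t)/6; value = -exp(2)/2 + 217*exp(-3)/24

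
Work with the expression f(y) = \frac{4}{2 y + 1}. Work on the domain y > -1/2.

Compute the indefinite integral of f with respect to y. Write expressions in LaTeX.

F(y) = 2 \log{\left(4 y + 2 \right)} + C

A candidate is checked by its d/dy: the result must match f(y).
Check: d/dy[2 \log{\left(4 y + 2 \right)}] = \frac{4}{2 y + 1} = f(y).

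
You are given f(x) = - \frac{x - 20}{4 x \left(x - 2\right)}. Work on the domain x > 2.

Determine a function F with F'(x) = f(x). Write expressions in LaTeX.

An antiderivative is F(x) = - \frac{5 \log{\left(x \right)}}{2} + \frac{9 \log{\left(x - 2 \right)}}{4}.

Factor the denominator (4 x \left(x - 2\right)) and decompose: f = \frac{9}{4 \left(x - 2\right)} - \frac{5}{2 x}; each piece integrates to a log, atan, or power term.
Check: d/dx[- \frac{5 \log{\left(x \right)}}{2} + \frac{9 \log{\left(x - 2 \right)}}{4}] = \frac{20 - x}{4 x^{2} - 8 x}, which equals f(x).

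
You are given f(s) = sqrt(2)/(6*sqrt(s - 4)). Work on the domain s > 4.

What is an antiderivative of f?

An antiderivative F(s) passes only if d/ds[F] lands on f(s) exactly.
Check: d/ds[2*sqrt(s/2 - 2)/3] = sqrt(2)/(6*sqrt(s - 4)) = f(s).

An antiderivative is F(s) = 2*sqrt(s/2 - 2)/3.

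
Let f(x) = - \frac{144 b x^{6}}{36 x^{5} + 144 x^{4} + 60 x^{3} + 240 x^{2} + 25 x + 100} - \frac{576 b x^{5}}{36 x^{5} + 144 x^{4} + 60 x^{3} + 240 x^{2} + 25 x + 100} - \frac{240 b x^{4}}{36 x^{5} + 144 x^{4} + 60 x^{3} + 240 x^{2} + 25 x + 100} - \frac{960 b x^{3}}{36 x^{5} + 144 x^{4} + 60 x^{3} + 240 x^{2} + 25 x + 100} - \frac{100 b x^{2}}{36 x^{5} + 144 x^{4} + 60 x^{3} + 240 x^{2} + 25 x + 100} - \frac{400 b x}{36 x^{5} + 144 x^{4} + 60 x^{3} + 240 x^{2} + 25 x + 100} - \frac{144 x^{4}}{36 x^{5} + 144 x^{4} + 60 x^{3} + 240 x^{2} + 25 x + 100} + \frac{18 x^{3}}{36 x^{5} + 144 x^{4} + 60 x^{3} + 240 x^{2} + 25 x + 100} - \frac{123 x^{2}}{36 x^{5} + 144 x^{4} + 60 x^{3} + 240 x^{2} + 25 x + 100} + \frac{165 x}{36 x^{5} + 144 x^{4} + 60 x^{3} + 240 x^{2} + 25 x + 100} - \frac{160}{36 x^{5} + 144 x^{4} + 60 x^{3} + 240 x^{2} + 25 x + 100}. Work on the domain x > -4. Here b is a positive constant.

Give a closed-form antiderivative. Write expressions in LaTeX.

The integrand splits into summands that can be handled one at a time.
Check: d/dx[- 2 b x^{2} - \frac{x}{2 x^{2} + \frac{5}{3}} - 4 \log{\left(x + 4 \right)} - \frac{5}{8 x^{2} + \frac{20}{3}}] = \frac{- 144 b x^{6} - 576 b x^{5} - 240 b x^{4} - 960 b x^{3} - 100 b x^{2} - 400 b x - 144 x^{4} + 18 x^{3} - 123 x^{2} + 165 x - 160}{36 x^{5} + 144 x^{4} + 60 x^{3} + 240 x^{2} + 25 x + 100}, which equals f(x).

An antiderivative is F(x) = - 2 b x^{2} - \frac{x}{2 x^{2} + \frac{5}{3}} - 4 \log{\left(x + 4 \right)} - \frac{5}{8 x^{2} + \frac{20}{3}}.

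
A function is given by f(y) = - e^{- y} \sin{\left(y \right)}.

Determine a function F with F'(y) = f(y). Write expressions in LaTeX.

An antiderivative is F(y) = \frac{e^{- y} \sin{\left(y \right)}}{2} + \frac{e^{- y} \cos{\left(y \right)}}{2}.

Any candidate F(y) must reproduce f(y) exactly when differentiated.
Check: d/dy[\frac{e^{- y} \sin{\left(y \right)}}{2} + \frac{e^{- y} \cos{\left(y \right)}}{2}] = - e^{- y} \sin{\left(y \right)} = f(y).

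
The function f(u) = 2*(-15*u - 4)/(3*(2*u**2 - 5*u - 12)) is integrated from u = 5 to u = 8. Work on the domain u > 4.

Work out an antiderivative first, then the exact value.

Antiderivative: F(u) = -128*log(u - 4)/33 - 37*log(u + 3/2)/33; value = -128*log(4)/33 - 37*log(19/2)/33 + 37*log(13/2)/33

Factor the denominator (3*(u - 4)*(2*u + 3)) and decompose: f = -74/(33*(2*u + 3)) - 128/(33*(u - 4)); each piece integrates to a log, atan, or power term.
F(u) = -128*log(u - 4)/33 - 37*log(u + 3/2)/33 is an antiderivative of f.
Check: d/du[-128*log(u - 4)/33 - 37*log(u + 3/2)/33] = (-30*u - 8)/(6*u**2 - 15*u - 36), which equals f(u).
F(8) = -128*log(4)/33 - 37*log(19/2)/33; F(5) = -37*log(13/2)/33.
Integral = F(8) - F(5) = -128*log(4)/33 - 37*log(19/2)/33 + 37*log(13/2)/33.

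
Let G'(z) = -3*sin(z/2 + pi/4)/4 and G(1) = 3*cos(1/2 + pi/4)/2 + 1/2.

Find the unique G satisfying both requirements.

G(z) = 3*cos(z/2 + pi/4)/2 + 1/2

A candidate passes only if d/dz[G] lands on the given G'(z) exactly.
A general antiderivative is 3*cos(z/2 + pi/4)/2 + C.
The condition gives C = 3*cos(1/2 + pi/4)/2 + 1/2 - (3*cos(1/2 + pi/4)/2) = 1/2.
So G(z) = 3*cos(z/2 + pi/4)/2 + 1/2.
Check: d/dz[3*cos(z/2 + pi/4)/2 + 1/2] = -3*sin(z/2 + pi/4)/4 = G'(z).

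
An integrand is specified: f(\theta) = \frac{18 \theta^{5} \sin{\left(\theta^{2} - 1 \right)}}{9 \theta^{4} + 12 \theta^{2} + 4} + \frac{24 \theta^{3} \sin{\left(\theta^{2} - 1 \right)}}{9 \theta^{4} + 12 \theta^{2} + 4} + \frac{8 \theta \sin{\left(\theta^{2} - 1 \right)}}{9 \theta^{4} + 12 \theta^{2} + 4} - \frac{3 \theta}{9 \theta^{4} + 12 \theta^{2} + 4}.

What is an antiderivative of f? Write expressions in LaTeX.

An antiderivative is F(\theta) = - \cos{\left(\theta^{2} - 1 \right)} + \frac{1}{6 \theta^{2} + 4}.

The integrand splits into summands that can be handled one at a time.
Check: d/d\theta[- \cos{\left(\theta^{2} - 1 \right)} + \frac{1}{6 \theta^{2} + 4}] = \frac{18 \theta^{5} \sin{\left(\theta^{2} - 1 \right)} + 24 \theta^{3} \sin{\left(\theta^{2} - 1 \right)} + 8 \theta \sin{\left(\theta^{2} - 1 \right)} - 3 \theta}{9 \theta^{4} + 12 \theta^{2} + 4}, which equals f(\theta).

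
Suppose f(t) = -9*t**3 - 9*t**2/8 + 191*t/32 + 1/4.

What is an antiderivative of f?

f matches the chain-rule pattern g'(h)*h' with inner function h(t) = -3*t**2 - t/4 + 2; substituting u = h(t) collapses the integral.
Check: d/dt[-9*t**4/4 - 3*t**3/8 + 191*t**2/64 + t/4] = -9*t**3 - 9*t**2/8 + 191*t/32 + 1/4 = f(t).

An antiderivative is F(t) = -9*t**4/4 - 3*t**3/8 + 191*t**2/64 + t/4.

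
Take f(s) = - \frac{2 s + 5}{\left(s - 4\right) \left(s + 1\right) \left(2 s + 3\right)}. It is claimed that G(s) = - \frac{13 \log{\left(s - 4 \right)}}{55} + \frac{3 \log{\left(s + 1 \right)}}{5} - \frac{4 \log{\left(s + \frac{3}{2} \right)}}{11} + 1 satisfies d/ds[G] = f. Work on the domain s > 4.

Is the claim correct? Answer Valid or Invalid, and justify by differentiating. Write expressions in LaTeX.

d/ds[G] = \frac{- 2 s - 5}{2 s^{3} - 3 s^{2} - 17 s - 12}
This equals f(s) exactly, so the claim holds.

Valid - differentiating G returns exactly f.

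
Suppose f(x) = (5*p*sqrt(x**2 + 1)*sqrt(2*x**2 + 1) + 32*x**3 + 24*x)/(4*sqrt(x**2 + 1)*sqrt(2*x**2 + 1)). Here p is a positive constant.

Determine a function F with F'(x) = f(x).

Whatever form F(x) takes, F'(x) = f(x) is non-negotiable.
Check: d/dx[5*p*x/4 + 2*sqrt(x**2 + 1)*sqrt(2*x**2 + 1)] = (5*p*sqrt(x**2 + 1)*sqrt(2*x**2 + 1) + 32*x**3 + 24*x)/(4*sqrt(x**2 + 1)*sqrt(2*x**2 + 1)) = f(x).

An antiderivative is F(x) = 5*p*x/4 + 2*sqrt(x**2 + 1)*sqrt(2*x**2 + 1).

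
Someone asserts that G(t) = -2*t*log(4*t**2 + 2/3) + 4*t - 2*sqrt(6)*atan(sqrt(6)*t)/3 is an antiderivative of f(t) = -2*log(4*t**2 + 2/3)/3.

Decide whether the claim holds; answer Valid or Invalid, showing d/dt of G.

d/dt[G] = -2*log(2*t**2 + 1/3) - 2*log(2)
d/dt[G] - f(t) = -4*log(2*t**2 + 1/3)/3 - 4*log(2)/3 != 0.

Invalid: d/dt[G] - f = -4*log(2*t**2 + 1/3)/3 - 4*log(2)/3, which is not 0.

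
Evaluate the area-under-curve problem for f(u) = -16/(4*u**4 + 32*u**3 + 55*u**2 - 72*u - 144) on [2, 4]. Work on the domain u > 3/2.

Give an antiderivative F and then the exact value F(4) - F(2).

Factor the denominator ((u + 4)**2*(2*u - 3)*(2*u + 3)) and decompose: f = 32/(75*(2*u + 3)) - 32/(363*(2*u - 3)) - 512/(3025*(u + 4)) - 16/(55*(u + 4)**2); each piece integrates to a log, atan, or power term.
F(u) = -16*log(u - 3/2)/363 + 16*log(u + 3/2)/75 - 512*log(u + 4)/3025 + 16/(55*u + 220) is an antiderivative of f.
Check: d/du[-16*log(u - 3/2)/363 + 16*log(u + 3/2)/75 - 512*log(u + 4)/3025 + 16/(55*u + 220)] = -16/(4*u**4 + 32*u**3 + 55*u**2 - 72*u - 144) = f(u).
F(4) = -512*log(8)/3025 - 16*log(5/2)/363 + 2/55 + 16*log(11/2)/75; F(2) = -512*log(6)/3025 + 16*log(2)/363 + 8/165 + 16*log(7/2)/75.
Integral = F(4) - F(2) = -512*log(8)/3025 - 16*log(7/2)/75 - 16*log(5/2)/363 - 16*log(2)/363 - 2/165 + 512*log(6)/3025 + 16*log(11/2)/75.

Antiderivative: F(u) = -16*log(u - 3/2)/363 + 16*log(u + 3/2)/75 - 512*log(u + 4)/3025 + 16/(55*u + 220); value = -512*log(8)/3025 - 16*log(7/2)/75 - 16*log(5/2)/363 - 16*log(2)/363 - 2/165 + 512*log(6)/3025 + 16*log(11/2)/75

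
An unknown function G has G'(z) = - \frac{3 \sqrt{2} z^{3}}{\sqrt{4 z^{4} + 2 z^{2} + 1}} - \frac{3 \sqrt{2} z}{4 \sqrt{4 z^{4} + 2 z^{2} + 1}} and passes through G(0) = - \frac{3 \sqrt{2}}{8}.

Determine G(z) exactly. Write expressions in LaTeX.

The substitution u = 2 z^{4} + z^{2} + \frac{1}{2} works: G'(z) is exactly (dG/du)*(du/dz) for that inner function.
A general antiderivative is - \frac{3 \sqrt{2 z^{4} + z^{2} + \frac{1}{2}}}{4} + C.
The condition gives C = - \frac{3 \sqrt{2}}{8} - (- \frac{3 \sqrt{2}}{8}) = 0.
So G(z) = - \frac{3 \sqrt{2 z^{4} + z^{2} + \frac{1}{2}}}{4}.
Check: d/dz[- \frac{3 \sqrt{2 z^{4} + z^{2} + \frac{1}{2}}}{4}] = \frac{- 12 \sqrt{2} z^{3} - 3 \sqrt{2} z}{4 \sqrt{4 z^{4} + 2 z^{2} + 1}}, which equals G'(z).

G(z) = - \frac{3 \sqrt{2 z^{4} + z^{2} + \frac{1}{2}}}{4}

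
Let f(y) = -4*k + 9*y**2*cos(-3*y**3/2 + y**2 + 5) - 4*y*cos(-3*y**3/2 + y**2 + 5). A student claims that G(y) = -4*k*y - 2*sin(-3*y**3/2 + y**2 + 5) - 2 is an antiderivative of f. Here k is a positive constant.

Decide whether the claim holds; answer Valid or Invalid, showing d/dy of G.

Valid. The derivative of G reproduces f.

d/dy[G] = -4*k + 9*y**2*cos(-3*y**3/2 + y**2 + 5) - 4*y*cos(-3*y**3/2 + y**2 + 5)
This equals f(y) exactly, so the claim holds.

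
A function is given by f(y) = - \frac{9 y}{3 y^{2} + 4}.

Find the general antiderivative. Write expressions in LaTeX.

F(y) = - \frac{3 \log{\left(\frac{3 y^{2}}{2} + 2 \right)}}{2} + C

The substitution u = \frac{3 y^{2}}{2} + 2 works: f is exactly (dF/du)*(du/dy) for that inner function.
Check: d/dy[- \frac{3 \log{\left(\frac{3 y^{2}}{2} + 2 \right)}}{2}] = - \frac{9 y}{3 y^{2} + 4} = f(y).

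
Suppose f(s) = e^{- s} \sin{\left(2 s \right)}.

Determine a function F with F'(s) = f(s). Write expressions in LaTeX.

Whatever form F(s) takes, F'(s) = f(s) is non-negotiable.
Check: d/ds[- \frac{\left(\sin{\left(2 s \right)} + 2 \cos{\left(2 s \right)}\right) e^{- s}}{5}] = e^{- s} \sin{\left(2 s \right)} = f(s).

An antiderivative is F(s) = - \frac{\left(\sin{\left(2 s \right)} + 2 \cos{\left(2 s \right)}\right) e^{- s}}{5}.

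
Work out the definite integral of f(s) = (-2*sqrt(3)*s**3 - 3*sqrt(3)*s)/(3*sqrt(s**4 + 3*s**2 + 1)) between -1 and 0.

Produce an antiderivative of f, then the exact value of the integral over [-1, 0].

Antiderivative: F(s) = -sqrt(3)*sqrt(s**4 + 3*s**2 + 1)/3; value = -sqrt(3)/3 + sqrt(15)/3

The substitution u = s**4/3 + s**2 + 1/3 works: f is exactly (dF/du)*(du/ds) for that inner function.
F(s) = -sqrt(3)*sqrt(s**4 + 3*s**2 + 1)/3 is an antiderivative of f.
Check: d/ds[-sqrt(3)*sqrt(s**4 + 3*s**2 + 1)/3] = (-2*sqrt(3)*s**3 - 3*sqrt(3)*s)/(3*sqrt(s**4 + 3*s**2 + 1)) = f(s).
F(0) = -sqrt(3)/3; F(-1) = -sqrt(15)/3.
Integral = F(0) - F(-1) = -sqrt(3)/3 + sqrt(15)/3.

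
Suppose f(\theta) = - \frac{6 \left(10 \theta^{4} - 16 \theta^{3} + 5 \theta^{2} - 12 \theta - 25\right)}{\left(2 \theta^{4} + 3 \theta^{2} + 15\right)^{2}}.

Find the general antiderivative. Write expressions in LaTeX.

f has the shape u'v + uv' for u = \frac{1}{\frac{\theta^{4}}{3} + \frac{\theta^{2}}{2} + \frac{5}{2}} and v = \frac{5 \theta}{3} - 2 — it is the derivative of the product u*v.
Check: d/d\theta[\frac{2 \left(5 \theta - 6\right)}{2 \theta^{4} + 3 \theta^{2} + 15}] = \frac{- 60 \theta^{4} + 96 \theta^{3} - 30 \theta^{2} + 72 \theta + 150}{4 \theta^{8} + 12 \theta^{6} + 69 \theta^{4} + 90 \theta^{2} + 225}, which equals f(\theta).

F(\theta) = \frac{2 \left(5 \theta - 6\right)}{2 \theta^{4} + 3 \theta^{2} + 15} + C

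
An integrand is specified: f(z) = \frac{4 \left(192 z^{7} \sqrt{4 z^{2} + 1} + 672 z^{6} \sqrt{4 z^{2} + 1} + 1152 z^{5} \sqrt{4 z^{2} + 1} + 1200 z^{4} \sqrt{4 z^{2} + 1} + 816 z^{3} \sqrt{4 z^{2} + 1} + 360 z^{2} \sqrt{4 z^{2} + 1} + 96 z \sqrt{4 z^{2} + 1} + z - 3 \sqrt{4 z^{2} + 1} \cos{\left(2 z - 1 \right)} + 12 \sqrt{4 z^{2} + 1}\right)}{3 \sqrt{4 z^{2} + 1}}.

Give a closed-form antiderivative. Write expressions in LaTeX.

An antiderivative is F(z) = \frac{\sqrt{4 z^{2} + 1} + 6 \left(- 2 z^{2} - 2 z - 1\right)^{4} - 6 \sin{\left(2 z - 1 \right)}}{3}.

Since d/dz undoes antidifferentiation here, F'(z) = f(z) is required of F(z).
Check: d/dz[\frac{\sqrt{4 z^{2} + 1} + 6 \left(- 2 z^{2} - 2 z - 1\right)^{4} - 6 \sin{\left(2 z - 1 \right)}}{3}] = \frac{768 z^{7} \sqrt{4 z^{2} + 1} + 2688 z^{6} \sqrt{4 z^{2} + 1} + 4608 z^{5} \sqrt{4 z^{2} + 1} + 4800 z^{4} \sqrt{4 z^{2} + 1} + 3264 z^{3} \sqrt{4 z^{2} + 1} + 1440 z^{2} \sqrt{4 z^{2} + 1} + 384 z \sqrt{4 z^{2} + 1} + 4 z - 12 \sqrt{4 z^{2} + 1} \cos{\left(2 z - 1 \right)} + 48 \sqrt{4 z^{2} + 1}}{3 \sqrt{4 z^{2} + 1}}, which equals f(z).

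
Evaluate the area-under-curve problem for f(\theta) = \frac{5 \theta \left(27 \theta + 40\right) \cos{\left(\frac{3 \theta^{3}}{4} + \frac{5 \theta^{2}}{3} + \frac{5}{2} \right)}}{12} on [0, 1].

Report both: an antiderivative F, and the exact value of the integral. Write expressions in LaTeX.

f matches the chain-rule pattern g'(h)*h' with inner function h(\theta) = \frac{3 \theta^{3}}{4} + \frac{5 \theta^{2}}{3} + \frac{5}{2}; substituting u = h(\theta) collapses the integral.
F(\theta) = 5 \sin{\left(\frac{3 \theta^{3}}{4} + \frac{5 \theta^{2}}{3} + \frac{5}{2} \right)} is an antiderivative of f.
Check: d/d\theta[5 \sin{\left(\frac{3 \theta^{3}}{4} + \frac{5 \theta^{2}}{3} + \frac{5}{2} \right)}] = \frac{45 \theta^{2} \cos{\left(\frac{3 \theta^{3}}{4} + \frac{5 \theta^{2}}{3} + \frac{5}{2} \right)}}{4} + \frac{50 \theta \cos{\left(\frac{3 \theta^{3}}{4} + \frac{5 \theta^{2}}{3} + \frac{5}{2} \right)}}{3}, which equals f(\theta).
F(1) = 5 \sin{\left(\frac{59}{12} \right)}; F(0) = 5 \sin{\left(\frac{5}{2} \right)}.
Integral = F(1) - F(0) = 5 \sin{\left(\frac{59}{12} \right)} - 5 \sin{\left(\frac{5}{2} \right)}.

Antiderivative: F(\theta) = 5 \sin{\left(\frac{3 \theta^{3}}{4} + \frac{5 \theta^{2}}{3} + \frac{5}{2} \right)}; value = 5 \sin{\left(\frac{59}{12} \right)} - 5 \sin{\left(\frac{5}{2} \right)}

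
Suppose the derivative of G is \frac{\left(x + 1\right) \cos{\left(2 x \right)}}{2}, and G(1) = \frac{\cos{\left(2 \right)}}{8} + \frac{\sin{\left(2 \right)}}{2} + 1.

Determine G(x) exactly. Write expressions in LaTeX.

Whatever form G(x) takes, its d/dx must return the stated G'(x).
A general antiderivative is \frac{x \sin{\left(2 x \right)}}{4} + \frac{\sin{\left(2 x \right)}}{4} + \frac{\cos{\left(2 x \right)}}{8} + C.
The condition gives C = \frac{\cos{\left(2 \right)}}{8} + \frac{\sin{\left(2 \right)}}{2} + 1 - (\frac{\cos{\left(2 \right)}}{8} + \frac{\sin{\left(2 \right)}}{2}) = 1.
So G(x) = \frac{x \sin{\left(2 x \right)}}{4} + \frac{\sin{\left(2 x \right)}}{4} + \frac{\cos{\left(2 x \right)}}{8} + 1.
Check: d/dx[\frac{x \sin{\left(2 x \right)}}{4} + \frac{\sin{\left(2 x \right)}}{4} + \frac{\cos{\left(2 x \right)}}{8} + 1] = \frac{x \cos{\left(2 x \right)}}{2} + \frac{\cos{\left(2 x \right)}}{2}, which equals G'(x).

G(x) = \frac{x \sin{\left(2 x \right)}}{4} + \frac{\sin{\left(2 x \right)}}{4} + \frac{\cos{\left(2 x \right)}}{8} + 1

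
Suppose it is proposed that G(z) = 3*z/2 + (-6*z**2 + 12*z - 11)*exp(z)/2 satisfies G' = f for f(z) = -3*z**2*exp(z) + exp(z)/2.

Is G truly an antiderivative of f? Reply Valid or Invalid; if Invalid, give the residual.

Invalid: d/dz[G] - f = 3/2, which is not 0.

d/dz[G] = -3*z**2*exp(z) + exp(z)/2 + 3/2
d/dz[G] - f(z) = 3/2 != 0.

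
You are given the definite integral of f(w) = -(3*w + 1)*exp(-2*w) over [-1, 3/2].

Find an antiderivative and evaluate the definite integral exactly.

Recognize the product-rule pattern: f = u'v + uv' with u = 3*w/2 + 5/4, v = exp(-2*w), so integration by parts undoes it.
F(w) = 3*w*exp(-2*w)/2 + 5*exp(-2*w)/4 is an antiderivative of f.
Check: d/dw[3*w*exp(-2*w)/2 + 5*exp(-2*w)/4] = (-3*w - 1)*exp(-2*w), which equals f(w).
F(3/2) = 7*exp(-3)/2; F(-1) = -exp(2)/4.
Integral = F(3/2) - F(-1) = 7*exp(-3)/2 + exp(2)/4.

Antiderivative: F(w) = 3*w*exp(-2*w)/2 + 5*exp(-2*w)/4; value = 7*exp(-3)/2 + exp(2)/4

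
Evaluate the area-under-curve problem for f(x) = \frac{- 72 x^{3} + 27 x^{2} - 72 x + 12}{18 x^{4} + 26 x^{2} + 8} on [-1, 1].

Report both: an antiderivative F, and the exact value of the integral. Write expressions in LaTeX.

Check any antiderivative F(x) by computing F'(x) and comparing it with f(x).
F(x) = \frac{- 4 \log{\left(\frac{3 x^{2}}{2} + \frac{2}{3} \right)} + 3 \operatorname{atan}{\left(x \right)}}{2} is an antiderivative of f.
Check: d/dx[\frac{- 4 \log{\left(\frac{3 x^{2}}{2} + \frac{2}{3} \right)} + 3 \operatorname{atan}{\left(x \right)}}{2}] = \frac{- 72 x^{3} + 27 x^{2} - 72 x + 12}{18 x^{4} + 26 x^{2} + 8} = f(x).
F(1) = - 2 \log{\left(\frac{13}{6} \right)} + \frac{3 \pi}{8}; F(-1) = - 2 \log{\left(\frac{13}{6} \right)} - \frac{3 \pi}{8}.
Integral = F(1) - F(-1) = \frac{3 \pi}{4}.

Antiderivative: F(x) = \frac{- 4 \log{\left(\frac{3 x^{2}}{2} + \frac{2}{3} \right)} + 3 \operatorname{atan}{\left(x \right)}}{2}; value = \frac{3 \pi}{4}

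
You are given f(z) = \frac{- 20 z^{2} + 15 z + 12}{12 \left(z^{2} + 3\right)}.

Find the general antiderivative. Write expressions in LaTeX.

F(z) = - \frac{5 z}{3} + \frac{5 \log{\left(z^{2} + 3 \right)}}{8} + 2 \sqrt{3} \operatorname{atan}{\left(\frac{\sqrt{3} z}{3} \right)} + C

A first test for any F(z): its z-derivative must equal f(z) identically.
Check: d/dz[- \frac{5 z}{3} + \frac{5 \log{\left(z^{2} + 3 \right)}}{8} + 2 \sqrt{3} \operatorname{atan}{\left(\frac{\sqrt{3} z}{3} \right)}] = \frac{- 20 z^{2} + 15 z + 12}{12 z^{2} + 36}, which equals f(z).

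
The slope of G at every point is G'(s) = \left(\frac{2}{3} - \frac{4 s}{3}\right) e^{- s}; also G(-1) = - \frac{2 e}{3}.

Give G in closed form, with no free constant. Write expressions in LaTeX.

Recognize the product-rule pattern: G'(s) = u'v + uv' with u = \frac{4 s}{3} + \frac{2}{3}, v = e^{- s}, so integration by parts undoes it.
A general antiderivative is \frac{\left(4 s + 2\right) e^{- s}}{3} + C.
The condition gives C = - \frac{2 e}{3} - (- \frac{2 e}{3}) = 0.
So G(s) = \frac{4 s e^{- s}}{3} + \frac{2 e^{- s}}{3}.
Check: d/ds[\frac{4 s e^{- s}}{3} + \frac{2 e^{- s}}{3}] = \frac{\left(2 - 4 s\right) e^{- s}}{3}, which equals G'(s).

G(s) = \frac{4 s e^{- s}}{3} + \frac{2 e^{- s}}{3}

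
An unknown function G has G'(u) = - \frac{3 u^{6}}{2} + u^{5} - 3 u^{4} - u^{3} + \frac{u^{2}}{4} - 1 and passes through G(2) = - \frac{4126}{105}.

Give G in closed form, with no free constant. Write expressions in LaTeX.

G(u) = \frac{- 90 u^{7} + 70 u^{6} - 252 u^{5} - 105 u^{4} + 35 u^{3} - 420 u + 840}{420}

The integrand splits into summands that can be handled one at a time.
A general antiderivative is - \frac{3 u^{7}}{14} + \frac{u^{6}}{6} - \frac{3 u^{5}}{5} - \frac{u^{4}}{4} + \frac{u^{3}}{12} - u + C.
The condition gives C = - \frac{4126}{105} - (- \frac{4336}{105}) = 2.
So G(u) = \frac{- 90 u^{7} + 70 u^{6} - 252 u^{5} - 105 u^{4} + 35 u^{3} - 420 u + 840}{420}.
Check: d/du[\frac{- 90 u^{7} + 70 u^{6} - 252 u^{5} - 105 u^{4} + 35 u^{3} - 420 u + 840}{420}] = - \frac{3 u^{6}}{2} + u^{5} - 3 u^{4} - u^{3} + \frac{u^{2}}{4} - 1 = G'(u).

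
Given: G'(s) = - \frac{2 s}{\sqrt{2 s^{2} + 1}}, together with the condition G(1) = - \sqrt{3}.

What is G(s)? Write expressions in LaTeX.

The substitution u = 2 s^{2} + 1 works: G'(s) is exactly (dG/du)*(du/ds) for that inner function.
A general antiderivative is - \sqrt{2 s^{2} + 1} + C.
The condition gives C = - \sqrt{3} - (- \sqrt{3}) = 0.
So G(s) = - \sqrt{2 s^{2} + 1}.
Check: d/ds[- \sqrt{2 s^{2} + 1}] = - \frac{2 s}{\sqrt{2 s^{2} + 1}} = G'(s).

G(s) = - \sqrt{2 s^{2} + 1}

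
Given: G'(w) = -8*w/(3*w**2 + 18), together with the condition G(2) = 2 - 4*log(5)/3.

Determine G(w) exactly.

The substitution u = w**2/2 + 3 works: G'(w) is exactly (dG/du)*(du/dw) for that inner function.
A general antiderivative is -4*log(w**2/2 + 3)/3 + C.
The condition gives C = 2 - 4*log(5)/3 - (-4*log(5)/3) = 2.
So G(w) = 2 - 4*log(w**2/2 + 3)/3.
Check: d/dw[2 - 4*log(w**2/2 + 3)/3] = -8*w/(3*w**2 + 18) = G'(w).

G(w) = 2 - 4*log(w**2/2 + 3)/3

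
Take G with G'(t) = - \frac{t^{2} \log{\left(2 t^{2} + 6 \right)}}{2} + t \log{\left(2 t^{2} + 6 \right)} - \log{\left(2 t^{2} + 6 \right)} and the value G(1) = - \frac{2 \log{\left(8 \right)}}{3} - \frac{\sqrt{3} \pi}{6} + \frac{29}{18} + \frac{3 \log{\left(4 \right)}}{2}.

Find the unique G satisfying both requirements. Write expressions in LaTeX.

G(t) = - \frac{3 t^{3} \log{\left(2 t^{2} + 6 \right)} - 2 t^{3} - 9 t^{2} \log{\left(2 t^{2} + 6 \right)} + 9 t^{2} + 18 t \log{\left(2 t^{2} + 6 \right)} - 18 t - 27 \log{\left(t^{2} + 3 \right)} + 18 \sqrt{3} \operatorname{atan}{\left(\frac{\sqrt{3} t}{3} \right)} - 18}{18}

The integrand splits into summands that can be handled one at a time.
A general antiderivative is \frac{t^{3}}{9} - \frac{t^{2}}{2} + t + \left(- \frac{t^{3}}{6} + \frac{t^{2}}{2} - t\right) \log{\left(2 t^{2} + 6 \right)} + \frac{3 \log{\left(t^{2} + 3 \right)}}{2} - \sqrt{3} \operatorname{atan}{\left(\frac{\sqrt{3} t}{3} \right)} + C.
The condition gives C = - \frac{2 \log{\left(8 \right)}}{3} - \frac{\sqrt{3} \pi}{6} + \frac{29}{18} + \frac{3 \log{\left(4 \right)}}{2} - (- \frac{2 \log{\left(8 \right)}}{3} - \frac{\sqrt{3} \pi}{6} + \frac{11}{18} + \frac{3 \log{\left(4 \right)}}{2}) = 1.
So G(t) = - \frac{3 t^{3} \log{\left(2 t^{2} + 6 \right)} - 2 t^{3} - 9 t^{2} \log{\left(2 t^{2} + 6 \right)} + 9 t^{2} + 18 t \log{\left(2 t^{2} + 6 \right)} - 18 t - 27 \log{\left(t^{2} + 3 \right)} + 18 \sqrt{3} \operatorname{atan}{\left(\frac{\sqrt{3} t}{3} \right)} - 18}{18}.
Check: d/dt[- \frac{3 t^{3} \log{\left(2 t^{2} + 6 \right)} - 2 t^{3} - 9 t^{2} \log{\left(2 t^{2} + 6 \right)} + 9 t^{2} + 18 t \log{\left(2 t^{2} + 6 \right)} - 18 t - 27 \log{\left(t^{2} + 3 \right)} + 18 \sqrt{3} \operatorname{atan}{\left(\frac{\sqrt{3} t}{3} \right)} - 18}{18}] = - \frac{t^{2} \log{\left(t^{2} + 3 \right)}}{2} - \frac{t^{2} \log{\left(2 \right)}}{2} + t \log{\left(t^{2} + 3 \right)} + t \log{\left(2 \right)} - \log{\left(t^{2} + 3 \right)} - \log{\left(2 \right)}, which equals G'(t).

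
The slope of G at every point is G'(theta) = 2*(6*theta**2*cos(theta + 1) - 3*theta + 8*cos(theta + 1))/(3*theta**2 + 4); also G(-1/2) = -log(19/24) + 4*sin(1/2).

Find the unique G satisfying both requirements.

Check a candidate G(theta) by differentiating: d/dtheta[G] must match the given G'(theta).
A general antiderivative is -log(theta**2/2 + 2/3) + 4*sin(theta + 1) + C.
The condition gives C = -log(19/24) + 4*sin(1/2) - (-log(19/24) + 4*sin(1/2)) = 0.
So G(theta) = -log(theta**2/2 + 2/3) + 4*sin(theta + 1).
Check: d/dtheta[-log(theta**2/2 + 2/3) + 4*sin(theta + 1)] = (12*theta**2*cos(theta + 1) - 6*theta + 16*cos(theta + 1))/(3*theta**2 + 4), which equals G'(theta).

G(theta) = -log(theta**2/2 + 2/3) + 4*sin(theta + 1)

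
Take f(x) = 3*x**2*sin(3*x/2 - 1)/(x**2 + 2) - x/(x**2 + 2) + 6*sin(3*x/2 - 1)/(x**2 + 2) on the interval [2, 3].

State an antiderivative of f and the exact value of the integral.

Antiderivative: F(x) = -log(x**2/2 + 1)/2 - 2*cos(3*x/2 - 1); value = -log(11/2)/2 + 2*cos(2) + log(3)/2 - 2*cos(7/2)

The integrand splits into summands that can be handled one at a time.
F(x) = -log(x**2/2 + 1)/2 - 2*cos(3*x/2 - 1) is an antiderivative of f.
Check: d/dx[-log(x**2/2 + 1)/2 - 2*cos(3*x/2 - 1)] = (3*x**2*sin(3*x/2 - 1) - x + 6*sin(3*x/2 - 1))/(x**2 + 2), which equals f(x).
F(3) = -log(11/2)/2 - 2*cos(7/2); F(2) = -log(3)/2 - 2*cos(2).
Integral = F(3) - F(2) = -log(11/2)/2 + 2*cos(2) + log(3)/2 - 2*cos(7/2).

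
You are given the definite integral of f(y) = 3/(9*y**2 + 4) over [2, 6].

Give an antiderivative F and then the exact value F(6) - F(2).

Since d/dy undoes antidifferentiation here, F'(y) = f(y) is required of F(y).
F(y) = atan(3*y/2)/2 is an antiderivative of f.
Check: d/dy[atan(3*y/2)/2] = 3/(9*y**2 + 4) = f(y).
F(6) = atan(9)/2; F(2) = atan(3)/2.
Integral = F(6) - F(2) = -atan(3)/2 + atan(9)/2.

Antiderivative: F(y) = atan(3*y/2)/2; value = -atan(3)/2 + atan(9)/2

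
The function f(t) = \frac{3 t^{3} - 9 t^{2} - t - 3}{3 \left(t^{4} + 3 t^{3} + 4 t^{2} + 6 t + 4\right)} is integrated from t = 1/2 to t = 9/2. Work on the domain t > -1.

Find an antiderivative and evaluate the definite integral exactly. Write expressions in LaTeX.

Antiderivative: F(t) = \frac{- 56 \log{\left(t + 1 \right)} + 122 \log{\left(t + 2 \right)} - 15 \log{\left(t^{2} + 2 \right)} - 14 \sqrt{2} \operatorname{atan}{\left(\frac{\sqrt{2} t}{2} \right)}}{36}; value = - \frac{61 \log{\left(\frac{5}{2} \right)}}{18} - \frac{14 \log{\left(\frac{11}{2} \right)}}{9} - \frac{5 \log{\left(\frac{89}{4} \right)}}{12} - \frac{7 \sqrt{2} \operatorname{atan}{\left(\frac{9 \sqrt{2}}{4} \right)}}{18} + \frac{7 \sqrt{2} \operatorname{atan}{\left(\frac{\sqrt{2}}{4} \right)}}{18} + \frac{5 \log{\left(\frac{9}{4} \right)}}{12} + \frac{14 \log{\left(\frac{3}{2} \right)}}{9} + \frac{61 \log{\left(\frac{13}{2} \right)}}{18}

The denominator factors as 3 \left(t + 1\right) \left(t + 2\right) \left(t^{2} + 2\right); partial fractions split f into directly integrable pieces: - \frac{15 t + 14}{18 \left(t^{2} + 2\right)} + \frac{61}{18 \left(t + 2\right)} - \frac{14}{9 \left(t + 1\right)}.
F(t) = \frac{- 56 \log{\left(t + 1 \right)} + 122 \log{\left(t + 2 \right)} - 15 \log{\left(t^{2} + 2 \right)} - 14 \sqrt{2} \operatorname{atan}{\left(\frac{\sqrt{2} t}{2} \right)}}{36} is an antiderivative of f.
Check: d/dt[\frac{- 56 \log{\left(t + 1 \right)} + 122 \log{\left(t + 2 \right)} - 15 \log{\left(t^{2} + 2 \right)} - 14 \sqrt{2} \operatorname{atan}{\left(\frac{\sqrt{2} t}{2} \right)}}{36}] = \frac{3 t^{3} - 9 t^{2} - t - 3}{3 t^{4} + 9 t^{3} + 12 t^{2} + 18 t + 12}, which equals f(t).
F(9/2) = - \frac{14 \log{\left(\frac{11}{2} \right)}}{9} - \frac{5 \log{\left(\frac{89}{4} \right)}}{12} - \frac{7 \sqrt{2} \operatorname{atan}{\left(\frac{9 \sqrt{2}}{4} \right)}}{18} + \frac{61 \log{\left(\frac{13}{2} \right)}}{18}; F(1/2) = - \frac{14 \log{\left(\frac{3}{2} \right)}}{9} - \frac{5 \log{\left(\frac{9}{4} \right)}}{12} - \frac{7 \sqrt{2} \operatorname{atan}{\left(\frac{\sqrt{2}}{4} \right)}}{18} + \frac{61 \log{\left(\frac{5}{2} \right)}}{18}.
Integral = F(9/2) - F(1/2) = - \frac{61 \log{\left(\frac{5}{2} \right)}}{18} - \frac{14 \log{\left(\frac{11}{2} \right)}}{9} - \frac{5 \log{\left(\frac{89}{4} \right)}}{12} - \frac{7 \sqrt{2} \operatorname{atan}{\left(\frac{9 \sqrt{2}}{4} \right)}}{18} + \frac{7 \sqrt{2} \operatorname{atan}{\left(\frac{\sqrt{2}}{4} \right)}}{18} + \frac{5 \log{\left(\frac{9}{4} \right)}}{12} + \frac{14 \log{\left(\frac{3}{2} \right)}}{9} + \frac{61 \log{\left(\frac{13}{2} \right)}}{18}.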